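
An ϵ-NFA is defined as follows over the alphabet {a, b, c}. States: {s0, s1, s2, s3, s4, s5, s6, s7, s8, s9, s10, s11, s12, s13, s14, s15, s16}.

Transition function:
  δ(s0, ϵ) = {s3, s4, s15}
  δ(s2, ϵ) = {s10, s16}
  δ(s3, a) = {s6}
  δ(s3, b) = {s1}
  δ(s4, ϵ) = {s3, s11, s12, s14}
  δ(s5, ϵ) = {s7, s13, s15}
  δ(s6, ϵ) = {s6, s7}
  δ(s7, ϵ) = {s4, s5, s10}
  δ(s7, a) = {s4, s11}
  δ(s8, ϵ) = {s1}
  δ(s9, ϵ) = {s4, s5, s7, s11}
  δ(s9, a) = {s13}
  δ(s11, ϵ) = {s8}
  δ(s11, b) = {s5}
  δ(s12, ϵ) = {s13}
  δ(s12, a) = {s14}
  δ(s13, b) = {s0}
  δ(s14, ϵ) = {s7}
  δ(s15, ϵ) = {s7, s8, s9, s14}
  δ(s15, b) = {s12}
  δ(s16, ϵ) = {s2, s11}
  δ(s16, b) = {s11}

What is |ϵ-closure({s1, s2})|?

6

Start with {s1, s2}.
From s2 via ϵ: add s10, s16.
From s16 via ϵ: add s11.
From s11 via ϵ: add s8.
ϵ-closure = {s1, s2, s8, s10, s11, s16}, which has 6 states.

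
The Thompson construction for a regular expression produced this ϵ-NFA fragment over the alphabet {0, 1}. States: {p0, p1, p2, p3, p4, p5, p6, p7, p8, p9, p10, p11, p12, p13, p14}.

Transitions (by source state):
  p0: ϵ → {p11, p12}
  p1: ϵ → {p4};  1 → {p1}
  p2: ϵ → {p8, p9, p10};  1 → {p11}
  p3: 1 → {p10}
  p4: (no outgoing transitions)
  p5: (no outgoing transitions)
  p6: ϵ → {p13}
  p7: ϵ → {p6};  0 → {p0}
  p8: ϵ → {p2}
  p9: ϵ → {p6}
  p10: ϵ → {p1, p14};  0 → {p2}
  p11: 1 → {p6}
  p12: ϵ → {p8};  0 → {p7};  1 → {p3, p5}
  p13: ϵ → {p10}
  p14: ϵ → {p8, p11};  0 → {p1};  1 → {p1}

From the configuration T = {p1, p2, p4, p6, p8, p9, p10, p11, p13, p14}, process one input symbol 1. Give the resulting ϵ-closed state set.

p1 on 1 → {p1}.
p2 on 1 → {p11}.
p11 on 1 → {p6}.
p14 on 1 → {p1}.
No 1-transition from p4, p6, p8, p9, p10, p13.
Union after reading 1: {p1, p6, p11}.
Now take the ϵ-closure:
From p1 via ϵ: add p4.
From p6 via ϵ: add p13.
From p13 via ϵ: add p10.
From p10 via ϵ: add p14.
From p14 via ϵ: add p8.
From p8 via ϵ: add p2.
From p2 via ϵ: add p9.
No new states can be added; the closed set is {p1, p2, p4, p6, p8, p9, p10, p11, p13, p14}.

{p1, p2, p4, p6, p8, p9, p10, p11, p13, p14}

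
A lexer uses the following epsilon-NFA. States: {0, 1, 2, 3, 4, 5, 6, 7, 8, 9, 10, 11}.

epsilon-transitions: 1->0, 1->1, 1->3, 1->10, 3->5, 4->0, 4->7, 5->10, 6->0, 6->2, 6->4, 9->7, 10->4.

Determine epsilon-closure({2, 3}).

{0, 2, 3, 4, 5, 7, 10}

Start with {2, 3}.
From 3 via epsilon: add 5.
From 5 via epsilon: add 10.
From 10 via epsilon: add 4.
From 4 via epsilon: add 0, 7.
No new states can be added; the closed set is {0, 2, 3, 4, 5, 7, 10}.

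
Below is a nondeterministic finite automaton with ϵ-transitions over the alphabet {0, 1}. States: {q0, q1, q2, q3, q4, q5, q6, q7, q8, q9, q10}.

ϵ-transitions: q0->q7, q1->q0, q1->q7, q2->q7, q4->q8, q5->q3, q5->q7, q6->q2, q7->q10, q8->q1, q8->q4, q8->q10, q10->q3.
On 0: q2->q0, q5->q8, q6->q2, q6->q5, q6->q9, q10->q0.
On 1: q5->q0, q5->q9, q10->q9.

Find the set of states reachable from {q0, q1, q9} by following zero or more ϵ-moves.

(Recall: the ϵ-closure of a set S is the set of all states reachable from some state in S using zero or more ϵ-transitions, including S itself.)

Start with {q0, q1, q9}.
From q0 via ϵ: add q7.
From q7 via ϵ: add q10.
From q10 via ϵ: add q3.
No new states can be added; the closed set is {q0, q1, q3, q7, q9, q10}.

{q0, q1, q3, q7, q9, q10}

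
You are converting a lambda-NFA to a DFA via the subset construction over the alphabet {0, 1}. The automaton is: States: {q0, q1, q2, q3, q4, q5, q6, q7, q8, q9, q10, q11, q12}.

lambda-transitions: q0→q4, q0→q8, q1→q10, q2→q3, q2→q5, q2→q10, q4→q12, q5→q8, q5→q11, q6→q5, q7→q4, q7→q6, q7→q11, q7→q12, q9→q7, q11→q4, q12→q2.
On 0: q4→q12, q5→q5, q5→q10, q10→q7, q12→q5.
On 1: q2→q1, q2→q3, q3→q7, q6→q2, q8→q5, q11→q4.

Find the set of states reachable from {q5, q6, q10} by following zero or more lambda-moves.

Start with {q5, q6, q10}.
From q5 via lambda: add q8, q11.
From q11 via lambda: add q4.
From q4 via lambda: add q12.
From q12 via lambda: add q2.
From q2 via lambda: add q3.
No new states can be added; the closed set is {q2, q3, q4, q5, q6, q8, q10, q11, q12}.

{q2, q3, q4, q5, q6, q8, q10, q11, q12}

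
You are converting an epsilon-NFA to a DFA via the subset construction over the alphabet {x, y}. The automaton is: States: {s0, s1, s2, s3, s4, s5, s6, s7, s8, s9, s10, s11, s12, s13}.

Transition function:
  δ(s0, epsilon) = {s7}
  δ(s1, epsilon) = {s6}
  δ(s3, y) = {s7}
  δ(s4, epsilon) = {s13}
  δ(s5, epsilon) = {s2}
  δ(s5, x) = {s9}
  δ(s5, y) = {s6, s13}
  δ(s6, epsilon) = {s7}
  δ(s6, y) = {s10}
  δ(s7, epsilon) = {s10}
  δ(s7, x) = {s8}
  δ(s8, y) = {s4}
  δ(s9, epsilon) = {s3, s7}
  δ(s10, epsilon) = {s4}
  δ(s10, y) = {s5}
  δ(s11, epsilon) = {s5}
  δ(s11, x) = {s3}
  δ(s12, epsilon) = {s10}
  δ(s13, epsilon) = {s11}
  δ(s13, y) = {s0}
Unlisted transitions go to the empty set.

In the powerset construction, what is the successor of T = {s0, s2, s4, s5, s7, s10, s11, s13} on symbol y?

{s0, s2, s4, s5, s6, s7, s10, s11, s13}

s5 on y → {s6, s13}.
s10 on y → {s5}.
s13 on y → {s0}.
No y-transition from s0, s2, s4, s7, s11.
Union after reading y: {s0, s5, s6, s13}.
Now take the epsilon-closure:
From s0 via epsilon: add s7.
From s5 via epsilon: add s2.
From s13 via epsilon: add s11.
From s7 via epsilon: add s10.
From s10 via epsilon: add s4.
No new states can be added; the closed set is {s0, s2, s4, s5, s6, s7, s10, s11, s13}.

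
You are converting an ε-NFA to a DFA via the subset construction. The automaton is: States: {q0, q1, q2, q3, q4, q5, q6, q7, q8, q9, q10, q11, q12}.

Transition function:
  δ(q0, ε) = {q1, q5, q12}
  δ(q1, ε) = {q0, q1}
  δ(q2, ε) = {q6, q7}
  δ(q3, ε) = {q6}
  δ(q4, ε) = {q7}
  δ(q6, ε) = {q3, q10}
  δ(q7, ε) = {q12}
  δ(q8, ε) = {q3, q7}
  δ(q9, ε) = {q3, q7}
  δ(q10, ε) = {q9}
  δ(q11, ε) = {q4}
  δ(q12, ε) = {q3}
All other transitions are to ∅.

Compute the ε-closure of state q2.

{q2, q3, q6, q7, q9, q10, q12}

Start with {q2}.
From q2 via ε: add q6, q7.
From q6 via ε: add q3, q10.
From q7 via ε: add q12.
From q10 via ε: add q9.
No new states can be added; the closed set is {q2, q3, q6, q7, q9, q10, q12}.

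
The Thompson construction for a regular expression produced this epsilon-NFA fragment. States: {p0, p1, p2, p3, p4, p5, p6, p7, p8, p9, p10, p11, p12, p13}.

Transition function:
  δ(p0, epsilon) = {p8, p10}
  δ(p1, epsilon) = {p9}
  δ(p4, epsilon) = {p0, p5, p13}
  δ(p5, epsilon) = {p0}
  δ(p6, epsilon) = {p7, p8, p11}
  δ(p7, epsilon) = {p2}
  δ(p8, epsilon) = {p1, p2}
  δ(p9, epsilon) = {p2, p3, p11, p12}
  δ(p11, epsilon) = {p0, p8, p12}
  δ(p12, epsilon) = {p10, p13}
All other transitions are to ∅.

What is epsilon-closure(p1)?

Start with {p1}.
From p1 via epsilon: add p9.
From p9 via epsilon: add p2, p3, p11, p12.
From p11 via epsilon: add p0, p8.
From p12 via epsilon: add p10, p13.
No new states can be added; the closed set is {p0, p1, p2, p3, p8, p9, p10, p11, p12, p13}.

{p0, p1, p2, p3, p8, p9, p10, p11, p12, p13}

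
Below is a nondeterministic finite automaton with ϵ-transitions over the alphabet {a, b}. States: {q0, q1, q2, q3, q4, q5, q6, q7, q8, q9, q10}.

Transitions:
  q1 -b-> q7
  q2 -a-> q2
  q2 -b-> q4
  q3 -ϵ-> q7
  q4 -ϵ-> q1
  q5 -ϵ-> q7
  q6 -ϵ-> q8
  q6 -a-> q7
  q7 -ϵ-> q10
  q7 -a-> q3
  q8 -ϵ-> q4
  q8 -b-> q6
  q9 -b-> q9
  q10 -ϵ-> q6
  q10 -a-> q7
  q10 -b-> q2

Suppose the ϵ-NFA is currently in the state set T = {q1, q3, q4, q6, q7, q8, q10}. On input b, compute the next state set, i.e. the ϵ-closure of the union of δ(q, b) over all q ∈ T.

q1 on b → {q7}.
q8 on b → {q6}.
q10 on b → {q2}.
No b-transition from q3, q4, q6, q7.
Union after reading b: {q2, q6, q7}.
Now take the ϵ-closure:
From q6 via ϵ: add q8.
From q7 via ϵ: add q10.
From q8 via ϵ: add q4.
From q4 via ϵ: add q1.
No new states can be added; the closed set is {q1, q2, q4, q6, q7, q8, q10}.

{q1, q2, q4, q6, q7, q8, q10}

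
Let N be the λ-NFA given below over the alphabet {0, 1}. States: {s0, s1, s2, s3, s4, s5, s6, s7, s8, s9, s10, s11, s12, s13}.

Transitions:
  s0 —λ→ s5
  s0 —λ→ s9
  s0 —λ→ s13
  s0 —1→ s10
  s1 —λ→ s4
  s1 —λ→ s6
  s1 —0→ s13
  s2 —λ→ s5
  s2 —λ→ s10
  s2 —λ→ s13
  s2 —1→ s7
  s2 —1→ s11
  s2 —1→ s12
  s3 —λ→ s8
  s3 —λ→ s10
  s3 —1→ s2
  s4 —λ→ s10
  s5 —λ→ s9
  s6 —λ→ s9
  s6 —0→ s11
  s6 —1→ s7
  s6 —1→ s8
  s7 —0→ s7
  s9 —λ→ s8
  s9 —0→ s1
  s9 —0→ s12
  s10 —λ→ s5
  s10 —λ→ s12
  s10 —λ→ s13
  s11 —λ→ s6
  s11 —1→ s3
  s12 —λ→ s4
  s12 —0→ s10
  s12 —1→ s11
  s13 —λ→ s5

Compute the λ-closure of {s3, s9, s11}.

{s3, s4, s5, s6, s8, s9, s10, s11, s12, s13}

Start with {s3, s9, s11}.
From s3 via λ: add s8, s10.
From s11 via λ: add s6.
From s10 via λ: add s5, s12, s13.
From s12 via λ: add s4.
No new states can be added; the closed set is {s3, s4, s5, s6, s8, s9, s10, s11, s12, s13}.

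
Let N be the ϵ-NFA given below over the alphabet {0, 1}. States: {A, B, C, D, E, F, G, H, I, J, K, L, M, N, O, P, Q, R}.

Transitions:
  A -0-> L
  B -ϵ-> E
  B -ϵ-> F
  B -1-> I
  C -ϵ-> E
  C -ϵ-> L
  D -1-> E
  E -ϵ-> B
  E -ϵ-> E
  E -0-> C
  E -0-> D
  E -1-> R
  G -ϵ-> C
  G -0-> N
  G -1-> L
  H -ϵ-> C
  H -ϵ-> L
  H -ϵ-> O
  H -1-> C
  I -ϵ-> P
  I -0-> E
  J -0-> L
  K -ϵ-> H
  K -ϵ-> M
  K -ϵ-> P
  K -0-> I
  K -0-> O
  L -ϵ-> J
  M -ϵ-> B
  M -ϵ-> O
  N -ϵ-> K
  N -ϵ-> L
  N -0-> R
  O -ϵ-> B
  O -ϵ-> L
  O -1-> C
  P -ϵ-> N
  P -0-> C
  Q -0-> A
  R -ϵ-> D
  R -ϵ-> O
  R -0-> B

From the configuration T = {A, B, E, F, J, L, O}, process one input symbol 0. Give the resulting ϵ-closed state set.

{B, C, D, E, F, J, L}

A on 0 → {L}.
E on 0 → {C, D}.
J on 0 → {L}.
No 0-transition from B, F, L, O.
Union after reading 0: {C, D, L}.
Now take the ϵ-closure:
From C via ϵ: add E.
From L via ϵ: add J.
From E via ϵ: add B.
From B via ϵ: add F.
No new states can be added; the closed set is {B, C, D, E, F, J, L}.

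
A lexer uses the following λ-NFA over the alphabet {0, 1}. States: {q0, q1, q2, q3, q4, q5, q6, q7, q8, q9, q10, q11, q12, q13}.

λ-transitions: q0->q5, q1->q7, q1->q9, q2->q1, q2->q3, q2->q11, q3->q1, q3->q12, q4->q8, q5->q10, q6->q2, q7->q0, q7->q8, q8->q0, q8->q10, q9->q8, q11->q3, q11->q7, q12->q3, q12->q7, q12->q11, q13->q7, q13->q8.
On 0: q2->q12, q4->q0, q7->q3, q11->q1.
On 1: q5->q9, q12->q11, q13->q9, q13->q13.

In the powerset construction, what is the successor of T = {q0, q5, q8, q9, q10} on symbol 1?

{q0, q5, q8, q9, q10}

q5 on 1 → {q9}.
No 1-transition from q0, q8, q9, q10.
Union after reading 1: {q9}.
Now take the λ-closure:
From q9 via λ: add q8.
From q8 via λ: add q0, q10.
From q0 via λ: add q5.
No new states can be added; the closed set is {q0, q5, q8, q9, q10}.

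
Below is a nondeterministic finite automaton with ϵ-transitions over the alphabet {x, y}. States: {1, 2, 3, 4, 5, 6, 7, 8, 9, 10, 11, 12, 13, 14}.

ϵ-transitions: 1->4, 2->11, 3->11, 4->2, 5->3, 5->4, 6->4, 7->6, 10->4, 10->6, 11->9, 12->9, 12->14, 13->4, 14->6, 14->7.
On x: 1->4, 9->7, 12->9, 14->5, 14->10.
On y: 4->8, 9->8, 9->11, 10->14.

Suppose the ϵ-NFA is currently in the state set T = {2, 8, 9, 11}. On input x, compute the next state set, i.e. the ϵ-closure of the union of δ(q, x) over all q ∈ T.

{2, 4, 6, 7, 9, 11}

9 on x → {7}.
No x-transition from 2, 8, 11.
Union after reading x: {7}.
Now take the ϵ-closure:
From 7 via ϵ: add 6.
From 6 via ϵ: add 4.
From 4 via ϵ: add 2.
From 2 via ϵ: add 11.
From 11 via ϵ: add 9.
No new states can be added; the closed set is {2, 4, 6, 7, 9, 11}.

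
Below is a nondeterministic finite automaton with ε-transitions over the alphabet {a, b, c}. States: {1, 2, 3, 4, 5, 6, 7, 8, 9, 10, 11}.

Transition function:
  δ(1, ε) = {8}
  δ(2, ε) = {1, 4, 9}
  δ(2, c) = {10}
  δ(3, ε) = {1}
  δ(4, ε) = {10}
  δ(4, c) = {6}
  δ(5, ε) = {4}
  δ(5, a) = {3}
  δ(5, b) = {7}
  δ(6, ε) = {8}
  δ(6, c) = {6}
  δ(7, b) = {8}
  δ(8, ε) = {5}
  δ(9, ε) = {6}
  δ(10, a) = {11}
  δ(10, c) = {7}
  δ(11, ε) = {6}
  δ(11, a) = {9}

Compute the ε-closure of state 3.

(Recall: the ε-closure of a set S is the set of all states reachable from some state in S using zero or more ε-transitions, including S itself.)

{1, 3, 4, 5, 8, 10}

Start with {3}.
From 3 via ε: add 1.
From 1 via ε: add 8.
From 8 via ε: add 5.
From 5 via ε: add 4.
From 4 via ε: add 10.
No new states can be added; the closed set is {1, 3, 4, 5, 8, 10}.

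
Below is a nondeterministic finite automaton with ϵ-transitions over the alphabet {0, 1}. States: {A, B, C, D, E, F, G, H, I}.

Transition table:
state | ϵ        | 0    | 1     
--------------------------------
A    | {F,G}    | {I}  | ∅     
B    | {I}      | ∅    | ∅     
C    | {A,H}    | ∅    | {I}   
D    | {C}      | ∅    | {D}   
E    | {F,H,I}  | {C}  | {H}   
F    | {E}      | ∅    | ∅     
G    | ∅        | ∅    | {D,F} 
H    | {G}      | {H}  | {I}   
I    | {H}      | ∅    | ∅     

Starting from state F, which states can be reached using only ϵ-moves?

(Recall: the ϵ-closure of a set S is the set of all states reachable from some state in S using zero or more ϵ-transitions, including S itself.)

{E, F, G, H, I}

Start with {F}.
From F via ϵ: add E.
From E via ϵ: add H, I.
From H via ϵ: add G.
No new states can be added; the closed set is {E, F, G, H, I}.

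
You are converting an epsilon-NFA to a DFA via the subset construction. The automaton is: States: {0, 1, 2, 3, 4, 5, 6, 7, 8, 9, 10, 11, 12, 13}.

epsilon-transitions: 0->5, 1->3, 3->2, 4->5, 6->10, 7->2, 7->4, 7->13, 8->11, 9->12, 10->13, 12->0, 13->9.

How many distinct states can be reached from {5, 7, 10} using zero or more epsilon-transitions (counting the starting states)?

9

Start with {5, 7, 10}.
From 7 via epsilon: add 2, 4, 13.
From 13 via epsilon: add 9.
From 9 via epsilon: add 12.
From 12 via epsilon: add 0.
epsilon-closure = {0, 2, 4, 5, 7, 9, 10, 12, 13}, which has 9 states.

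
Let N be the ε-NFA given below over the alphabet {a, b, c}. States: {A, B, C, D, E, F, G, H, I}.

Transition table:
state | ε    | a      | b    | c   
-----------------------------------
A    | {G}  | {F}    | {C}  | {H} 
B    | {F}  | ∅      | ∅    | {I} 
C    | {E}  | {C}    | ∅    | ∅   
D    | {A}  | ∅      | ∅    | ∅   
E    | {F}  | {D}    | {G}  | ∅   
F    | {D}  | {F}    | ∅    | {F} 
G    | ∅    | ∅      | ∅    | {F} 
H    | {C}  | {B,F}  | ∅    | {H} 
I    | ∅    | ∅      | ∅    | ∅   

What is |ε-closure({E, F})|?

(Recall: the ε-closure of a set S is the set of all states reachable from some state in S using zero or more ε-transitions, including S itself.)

Start with {E, F}.
From F via ε: add D.
From D via ε: add A.
From A via ε: add G.
ε-closure = {A, D, E, F, G}, which has 5 states.

5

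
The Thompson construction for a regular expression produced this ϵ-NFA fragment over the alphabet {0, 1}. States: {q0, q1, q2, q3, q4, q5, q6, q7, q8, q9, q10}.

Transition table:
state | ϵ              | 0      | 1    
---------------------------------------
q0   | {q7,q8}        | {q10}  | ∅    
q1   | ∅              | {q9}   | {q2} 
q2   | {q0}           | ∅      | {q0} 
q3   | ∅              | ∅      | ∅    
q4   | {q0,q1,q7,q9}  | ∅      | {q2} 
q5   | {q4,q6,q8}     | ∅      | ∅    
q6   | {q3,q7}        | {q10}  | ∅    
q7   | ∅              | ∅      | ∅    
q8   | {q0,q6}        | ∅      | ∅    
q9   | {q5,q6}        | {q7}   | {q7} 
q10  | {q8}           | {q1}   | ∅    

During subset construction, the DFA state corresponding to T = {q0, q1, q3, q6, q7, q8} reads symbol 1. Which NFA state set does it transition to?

q1 on 1 → {q2}.
No 1-transition from q0, q3, q6, q7, q8.
Union after reading 1: {q2}.
Now take the ϵ-closure:
From q2 via ϵ: add q0.
From q0 via ϵ: add q7, q8.
From q8 via ϵ: add q6.
From q6 via ϵ: add q3.
No new states can be added; the closed set is {q0, q2, q3, q6, q7, q8}.

{q0, q2, q3, q6, q7, q8}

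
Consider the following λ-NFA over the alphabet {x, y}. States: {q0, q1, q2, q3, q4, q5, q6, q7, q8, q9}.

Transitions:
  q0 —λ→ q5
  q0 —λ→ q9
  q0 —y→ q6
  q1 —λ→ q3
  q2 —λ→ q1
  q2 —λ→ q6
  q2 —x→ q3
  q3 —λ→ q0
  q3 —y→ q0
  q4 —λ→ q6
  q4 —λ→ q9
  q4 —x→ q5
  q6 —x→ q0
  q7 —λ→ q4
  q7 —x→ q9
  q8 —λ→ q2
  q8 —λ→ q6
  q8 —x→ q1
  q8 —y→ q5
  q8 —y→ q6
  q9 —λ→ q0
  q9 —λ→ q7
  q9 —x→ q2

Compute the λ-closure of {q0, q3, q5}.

{q0, q3, q4, q5, q6, q7, q9}

Start with {q0, q3, q5}.
From q0 via λ: add q9.
From q9 via λ: add q7.
From q7 via λ: add q4.
From q4 via λ: add q6.
No new states can be added; the closed set is {q0, q3, q4, q5, q6, q7, q9}.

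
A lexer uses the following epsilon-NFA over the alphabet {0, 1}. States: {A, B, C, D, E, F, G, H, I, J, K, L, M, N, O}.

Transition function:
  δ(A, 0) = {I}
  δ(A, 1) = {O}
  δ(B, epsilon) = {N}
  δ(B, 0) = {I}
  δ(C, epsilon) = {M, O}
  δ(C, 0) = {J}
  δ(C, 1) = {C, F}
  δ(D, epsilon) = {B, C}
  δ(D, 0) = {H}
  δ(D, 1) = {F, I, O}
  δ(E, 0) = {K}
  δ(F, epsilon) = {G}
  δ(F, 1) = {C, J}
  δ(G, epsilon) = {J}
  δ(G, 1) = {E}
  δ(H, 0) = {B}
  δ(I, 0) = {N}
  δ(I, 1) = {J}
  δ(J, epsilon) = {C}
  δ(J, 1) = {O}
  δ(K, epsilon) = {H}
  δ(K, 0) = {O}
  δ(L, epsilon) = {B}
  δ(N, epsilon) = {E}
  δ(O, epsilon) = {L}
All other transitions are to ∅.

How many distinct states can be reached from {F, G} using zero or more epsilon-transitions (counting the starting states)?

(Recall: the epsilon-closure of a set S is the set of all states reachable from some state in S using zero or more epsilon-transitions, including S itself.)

Start with {F, G}.
From G via epsilon: add J.
From J via epsilon: add C.
From C via epsilon: add M, O.
From O via epsilon: add L.
From L via epsilon: add B.
From B via epsilon: add N.
From N via epsilon: add E.
epsilon-closure = {B, C, E, F, G, J, L, M, N, O}, which has 10 states.

10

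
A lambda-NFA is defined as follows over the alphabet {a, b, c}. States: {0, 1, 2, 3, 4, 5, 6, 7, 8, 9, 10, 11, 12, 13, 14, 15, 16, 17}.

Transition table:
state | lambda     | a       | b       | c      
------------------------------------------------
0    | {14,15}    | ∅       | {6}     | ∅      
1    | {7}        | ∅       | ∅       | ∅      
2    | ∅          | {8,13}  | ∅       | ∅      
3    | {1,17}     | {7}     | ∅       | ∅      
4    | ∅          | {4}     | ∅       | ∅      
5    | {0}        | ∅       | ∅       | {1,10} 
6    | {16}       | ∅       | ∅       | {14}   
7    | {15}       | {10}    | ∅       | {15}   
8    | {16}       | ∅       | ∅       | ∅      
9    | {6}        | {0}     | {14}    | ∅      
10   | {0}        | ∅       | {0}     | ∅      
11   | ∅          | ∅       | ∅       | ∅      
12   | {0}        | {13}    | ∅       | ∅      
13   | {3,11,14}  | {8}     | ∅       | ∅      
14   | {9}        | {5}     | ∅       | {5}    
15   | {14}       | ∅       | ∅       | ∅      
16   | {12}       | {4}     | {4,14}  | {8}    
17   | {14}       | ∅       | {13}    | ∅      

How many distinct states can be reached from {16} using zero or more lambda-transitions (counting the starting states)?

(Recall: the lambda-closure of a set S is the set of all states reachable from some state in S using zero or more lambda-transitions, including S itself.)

7

Start with {16}.
From 16 via lambda: add 12.
From 12 via lambda: add 0.
From 0 via lambda: add 14, 15.
From 14 via lambda: add 9.
From 9 via lambda: add 6.
lambda-closure = {0, 6, 9, 12, 14, 15, 16}, which has 7 states.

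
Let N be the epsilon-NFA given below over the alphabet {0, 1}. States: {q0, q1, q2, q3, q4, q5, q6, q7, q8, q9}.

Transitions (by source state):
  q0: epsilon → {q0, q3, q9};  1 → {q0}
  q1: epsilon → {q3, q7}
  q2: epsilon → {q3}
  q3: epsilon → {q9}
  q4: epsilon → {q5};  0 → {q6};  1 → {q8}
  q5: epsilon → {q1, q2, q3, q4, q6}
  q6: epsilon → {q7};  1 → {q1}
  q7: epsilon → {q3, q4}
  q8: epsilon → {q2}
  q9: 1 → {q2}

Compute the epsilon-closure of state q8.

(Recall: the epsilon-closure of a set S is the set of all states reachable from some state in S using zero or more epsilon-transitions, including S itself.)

Start with {q8}.
From q8 via epsilon: add q2.
From q2 via epsilon: add q3.
From q3 via epsilon: add q9.
No new states can be added; the closed set is {q2, q3, q8, q9}.

{q2, q3, q8, q9}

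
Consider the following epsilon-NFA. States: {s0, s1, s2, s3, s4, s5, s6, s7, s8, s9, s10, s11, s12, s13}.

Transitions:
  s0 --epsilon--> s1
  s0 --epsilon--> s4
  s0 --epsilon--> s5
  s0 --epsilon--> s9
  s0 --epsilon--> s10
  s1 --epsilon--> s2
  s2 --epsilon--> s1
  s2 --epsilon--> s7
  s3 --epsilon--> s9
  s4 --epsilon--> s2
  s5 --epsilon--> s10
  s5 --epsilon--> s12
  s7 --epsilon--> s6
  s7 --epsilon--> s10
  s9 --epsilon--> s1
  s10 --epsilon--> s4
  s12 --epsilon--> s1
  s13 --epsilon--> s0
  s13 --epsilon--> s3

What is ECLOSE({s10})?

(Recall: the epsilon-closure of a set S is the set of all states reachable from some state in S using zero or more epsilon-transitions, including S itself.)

{s1, s2, s4, s6, s7, s10}

Start with {s10}.
From s10 via epsilon: add s4.
From s4 via epsilon: add s2.
From s2 via epsilon: add s1, s7.
From s7 via epsilon: add s6.
No new states can be added; the closed set is {s1, s2, s4, s6, s7, s10}.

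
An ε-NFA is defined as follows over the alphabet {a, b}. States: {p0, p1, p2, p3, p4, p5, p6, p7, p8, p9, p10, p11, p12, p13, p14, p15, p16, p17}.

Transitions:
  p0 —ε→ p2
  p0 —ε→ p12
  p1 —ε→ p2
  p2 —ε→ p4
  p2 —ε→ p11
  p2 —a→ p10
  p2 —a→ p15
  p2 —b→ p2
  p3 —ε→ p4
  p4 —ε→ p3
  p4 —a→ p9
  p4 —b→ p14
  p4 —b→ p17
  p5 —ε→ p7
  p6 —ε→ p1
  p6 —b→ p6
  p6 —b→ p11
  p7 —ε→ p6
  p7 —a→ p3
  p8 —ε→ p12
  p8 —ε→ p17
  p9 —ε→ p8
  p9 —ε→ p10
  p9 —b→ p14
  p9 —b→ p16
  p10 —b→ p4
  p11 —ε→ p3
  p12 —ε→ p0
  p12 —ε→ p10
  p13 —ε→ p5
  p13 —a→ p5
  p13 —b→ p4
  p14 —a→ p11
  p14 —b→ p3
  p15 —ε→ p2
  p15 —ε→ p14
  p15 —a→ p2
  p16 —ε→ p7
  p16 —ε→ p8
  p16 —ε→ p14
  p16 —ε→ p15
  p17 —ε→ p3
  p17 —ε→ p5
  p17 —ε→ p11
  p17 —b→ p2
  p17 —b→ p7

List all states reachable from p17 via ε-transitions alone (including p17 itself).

Start with {p17}.
From p17 via ε: add p3, p5, p11.
From p3 via ε: add p4.
From p5 via ε: add p7.
From p7 via ε: add p6.
From p6 via ε: add p1.
From p1 via ε: add p2.
No new states can be added; the closed set is {p1, p2, p3, p4, p5, p6, p7, p11, p17}.

{p1, p2, p3, p4, p5, p6, p7, p11, p17}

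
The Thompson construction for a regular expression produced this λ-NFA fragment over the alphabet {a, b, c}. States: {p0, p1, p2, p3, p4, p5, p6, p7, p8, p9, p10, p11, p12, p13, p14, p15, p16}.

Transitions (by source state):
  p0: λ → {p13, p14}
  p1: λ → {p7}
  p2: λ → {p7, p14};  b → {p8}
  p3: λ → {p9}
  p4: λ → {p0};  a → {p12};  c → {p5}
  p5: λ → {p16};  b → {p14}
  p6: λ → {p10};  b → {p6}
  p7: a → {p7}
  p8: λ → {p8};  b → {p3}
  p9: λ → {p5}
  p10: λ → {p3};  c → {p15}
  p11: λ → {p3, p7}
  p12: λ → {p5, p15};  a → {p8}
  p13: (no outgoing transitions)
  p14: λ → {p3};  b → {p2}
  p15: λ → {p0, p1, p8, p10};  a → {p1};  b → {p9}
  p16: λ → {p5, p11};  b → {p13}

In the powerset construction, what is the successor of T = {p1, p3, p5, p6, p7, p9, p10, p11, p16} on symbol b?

{p3, p5, p6, p7, p9, p10, p11, p13, p14, p16}

p5 on b → {p14}.
p6 on b → {p6}.
p16 on b → {p13}.
No b-transition from p1, p3, p7, p9, p10, p11.
Union after reading b: {p6, p13, p14}.
Now take the λ-closure:
From p6 via λ: add p10.
From p14 via λ: add p3.
From p3 via λ: add p9.
From p9 via λ: add p5.
From p5 via λ: add p16.
From p16 via λ: add p11.
From p11 via λ: add p7.
No new states can be added; the closed set is {p3, p5, p6, p7, p9, p10, p11, p13, p14, p16}.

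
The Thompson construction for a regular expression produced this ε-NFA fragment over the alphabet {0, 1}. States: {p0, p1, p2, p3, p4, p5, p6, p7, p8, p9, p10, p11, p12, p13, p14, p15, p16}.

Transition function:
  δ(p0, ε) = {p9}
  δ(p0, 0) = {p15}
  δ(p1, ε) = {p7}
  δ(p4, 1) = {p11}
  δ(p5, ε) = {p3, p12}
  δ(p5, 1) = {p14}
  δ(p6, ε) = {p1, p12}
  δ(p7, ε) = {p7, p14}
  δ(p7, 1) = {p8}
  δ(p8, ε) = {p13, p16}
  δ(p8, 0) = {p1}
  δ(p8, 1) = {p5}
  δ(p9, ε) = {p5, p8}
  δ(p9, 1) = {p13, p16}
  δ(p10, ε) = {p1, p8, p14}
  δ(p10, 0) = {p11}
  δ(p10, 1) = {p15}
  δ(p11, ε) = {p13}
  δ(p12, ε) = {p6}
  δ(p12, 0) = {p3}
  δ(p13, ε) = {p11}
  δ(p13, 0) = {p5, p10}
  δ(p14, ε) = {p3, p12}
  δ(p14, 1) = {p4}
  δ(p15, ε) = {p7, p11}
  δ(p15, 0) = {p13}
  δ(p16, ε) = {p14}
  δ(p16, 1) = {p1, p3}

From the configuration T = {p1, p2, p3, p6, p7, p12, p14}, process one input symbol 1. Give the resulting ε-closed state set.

p7 on 1 → {p8}.
p14 on 1 → {p4}.
No 1-transition from p1, p2, p3, p6, p12.
Union after reading 1: {p4, p8}.
Now take the ε-closure:
From p8 via ε: add p13, p16.
From p13 via ε: add p11.
From p16 via ε: add p14.
From p14 via ε: add p3, p12.
From p12 via ε: add p6.
From p6 via ε: add p1.
From p1 via ε: add p7.
No new states can be added; the closed set is {p1, p3, p4, p6, p7, p8, p11, p12, p13, p14, p16}.

{p1, p3, p4, p6, p7, p8, p11, p12, p13, p14, p16}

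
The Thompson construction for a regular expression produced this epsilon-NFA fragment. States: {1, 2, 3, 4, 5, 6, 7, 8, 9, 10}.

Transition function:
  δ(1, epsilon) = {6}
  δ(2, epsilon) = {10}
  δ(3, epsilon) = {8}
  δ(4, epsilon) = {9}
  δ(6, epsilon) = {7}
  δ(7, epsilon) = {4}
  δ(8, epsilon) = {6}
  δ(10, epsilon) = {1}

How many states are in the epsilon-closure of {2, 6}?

7

Start with {2, 6}.
From 2 via epsilon: add 10.
From 6 via epsilon: add 7.
From 7 via epsilon: add 4.
From 10 via epsilon: add 1.
From 4 via epsilon: add 9.
epsilon-closure = {1, 2, 4, 6, 7, 9, 10}, which has 7 states.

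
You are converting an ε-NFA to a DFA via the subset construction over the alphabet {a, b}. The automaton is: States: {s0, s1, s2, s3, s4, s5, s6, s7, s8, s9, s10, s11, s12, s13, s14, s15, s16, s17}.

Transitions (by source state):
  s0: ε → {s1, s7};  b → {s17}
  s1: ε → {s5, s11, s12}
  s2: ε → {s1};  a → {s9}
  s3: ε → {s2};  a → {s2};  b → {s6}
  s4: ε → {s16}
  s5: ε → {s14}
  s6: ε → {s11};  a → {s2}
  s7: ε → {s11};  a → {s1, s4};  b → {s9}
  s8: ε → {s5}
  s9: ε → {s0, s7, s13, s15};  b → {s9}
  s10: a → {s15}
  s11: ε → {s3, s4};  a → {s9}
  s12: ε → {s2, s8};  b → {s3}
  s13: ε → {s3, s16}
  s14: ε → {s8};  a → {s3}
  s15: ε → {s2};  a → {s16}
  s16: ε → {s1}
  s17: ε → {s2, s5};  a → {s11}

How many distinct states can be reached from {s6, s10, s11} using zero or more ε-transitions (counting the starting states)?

Start with {s6, s10, s11}.
From s11 via ε: add s3, s4.
From s3 via ε: add s2.
From s4 via ε: add s16.
From s2 via ε: add s1.
From s1 via ε: add s5, s12.
From s5 via ε: add s14.
From s12 via ε: add s8.
ε-closure = {s1, s2, s3, s4, s5, s6, s8, s10, s11, s12, s14, s16}, which has 12 states.

12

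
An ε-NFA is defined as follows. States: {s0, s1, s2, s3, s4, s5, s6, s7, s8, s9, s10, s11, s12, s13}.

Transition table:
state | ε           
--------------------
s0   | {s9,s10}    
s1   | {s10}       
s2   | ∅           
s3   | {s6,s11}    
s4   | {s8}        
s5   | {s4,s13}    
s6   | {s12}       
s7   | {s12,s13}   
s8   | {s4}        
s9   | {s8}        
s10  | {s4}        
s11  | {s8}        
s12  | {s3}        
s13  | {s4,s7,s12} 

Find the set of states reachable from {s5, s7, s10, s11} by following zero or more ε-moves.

Start with {s5, s7, s10, s11}.
From s5 via ε: add s4, s13.
From s7 via ε: add s12.
From s11 via ε: add s8.
From s12 via ε: add s3.
From s3 via ε: add s6.
No new states can be added; the closed set is {s3, s4, s5, s6, s7, s8, s10, s11, s12, s13}.

{s3, s4, s5, s6, s7, s8, s10, s11, s12, s13}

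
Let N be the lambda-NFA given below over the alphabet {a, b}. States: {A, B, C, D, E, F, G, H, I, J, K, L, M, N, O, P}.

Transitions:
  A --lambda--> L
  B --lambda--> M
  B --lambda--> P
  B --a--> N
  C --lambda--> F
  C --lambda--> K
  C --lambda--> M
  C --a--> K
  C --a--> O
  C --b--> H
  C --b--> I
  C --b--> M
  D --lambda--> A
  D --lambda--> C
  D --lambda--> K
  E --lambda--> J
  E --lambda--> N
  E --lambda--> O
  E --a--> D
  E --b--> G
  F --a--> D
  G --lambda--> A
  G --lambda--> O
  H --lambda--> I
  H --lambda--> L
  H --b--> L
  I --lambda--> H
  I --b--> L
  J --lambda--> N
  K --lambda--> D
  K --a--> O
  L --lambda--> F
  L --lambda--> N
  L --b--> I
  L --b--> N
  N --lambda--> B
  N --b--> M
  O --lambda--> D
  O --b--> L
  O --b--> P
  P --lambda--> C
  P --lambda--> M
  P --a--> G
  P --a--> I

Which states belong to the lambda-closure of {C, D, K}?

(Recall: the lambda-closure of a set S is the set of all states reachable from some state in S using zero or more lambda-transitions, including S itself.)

Start with {C, D, K}.
From C via lambda: add F, M.
From D via lambda: add A.
From A via lambda: add L.
From L via lambda: add N.
From N via lambda: add B.
From B via lambda: add P.
No new states can be added; the closed set is {A, B, C, D, F, K, L, M, N, P}.

{A, B, C, D, F, K, L, M, N, P}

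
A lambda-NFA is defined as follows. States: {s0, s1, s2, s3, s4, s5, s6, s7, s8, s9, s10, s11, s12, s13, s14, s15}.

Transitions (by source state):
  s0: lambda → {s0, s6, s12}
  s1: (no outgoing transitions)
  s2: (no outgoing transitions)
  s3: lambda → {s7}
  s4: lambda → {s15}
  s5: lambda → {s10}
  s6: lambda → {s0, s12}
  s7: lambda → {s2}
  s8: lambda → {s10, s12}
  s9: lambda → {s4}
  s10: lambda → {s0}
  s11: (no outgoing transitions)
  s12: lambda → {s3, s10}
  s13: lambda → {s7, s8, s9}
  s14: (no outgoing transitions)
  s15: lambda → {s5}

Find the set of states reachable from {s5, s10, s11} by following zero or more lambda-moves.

Start with {s5, s10, s11}.
From s10 via lambda: add s0.
From s0 via lambda: add s6, s12.
From s12 via lambda: add s3.
From s3 via lambda: add s7.
From s7 via lambda: add s2.
No new states can be added; the closed set is {s0, s2, s3, s5, s6, s7, s10, s11, s12}.

{s0, s2, s3, s5, s6, s7, s10, s11, s12}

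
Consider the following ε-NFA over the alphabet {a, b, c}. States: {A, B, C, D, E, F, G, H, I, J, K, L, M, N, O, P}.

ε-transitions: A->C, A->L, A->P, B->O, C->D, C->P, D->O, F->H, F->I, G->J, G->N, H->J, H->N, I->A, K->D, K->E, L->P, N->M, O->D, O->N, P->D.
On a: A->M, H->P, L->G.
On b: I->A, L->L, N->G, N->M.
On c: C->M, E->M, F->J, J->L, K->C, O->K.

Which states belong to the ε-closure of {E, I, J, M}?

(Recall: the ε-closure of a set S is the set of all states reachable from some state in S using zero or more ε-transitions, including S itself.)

Start with {E, I, J, M}.
From I via ε: add A.
From A via ε: add C, L, P.
From C via ε: add D.
From D via ε: add O.
From O via ε: add N.
No new states can be added; the closed set is {A, C, D, E, I, J, L, M, N, O, P}.

{A, C, D, E, I, J, L, M, N, O, P}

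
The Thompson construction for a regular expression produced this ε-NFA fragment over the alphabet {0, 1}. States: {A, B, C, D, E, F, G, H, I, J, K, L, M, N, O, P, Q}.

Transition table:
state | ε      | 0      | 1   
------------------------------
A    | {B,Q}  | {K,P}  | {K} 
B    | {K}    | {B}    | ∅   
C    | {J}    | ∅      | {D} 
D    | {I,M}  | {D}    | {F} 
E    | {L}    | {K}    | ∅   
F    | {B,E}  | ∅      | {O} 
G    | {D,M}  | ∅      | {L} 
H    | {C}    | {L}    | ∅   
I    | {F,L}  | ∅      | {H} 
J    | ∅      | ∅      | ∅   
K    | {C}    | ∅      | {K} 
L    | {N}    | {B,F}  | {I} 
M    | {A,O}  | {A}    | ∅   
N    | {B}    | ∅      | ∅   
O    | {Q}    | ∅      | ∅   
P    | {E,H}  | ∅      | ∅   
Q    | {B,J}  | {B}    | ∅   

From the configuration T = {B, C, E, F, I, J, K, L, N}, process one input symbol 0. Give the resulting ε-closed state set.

B on 0 → {B}.
E on 0 → {K}.
L on 0 → {B, F}.
No 0-transition from C, F, I, J, K, N.
Union after reading 0: {B, F, K}.
Now take the ε-closure:
From F via ε: add E.
From K via ε: add C.
From C via ε: add J.
From E via ε: add L.
From L via ε: add N.
No new states can be added; the closed set is {B, C, E, F, J, K, L, N}.

{B, C, E, F, J, K, L, N}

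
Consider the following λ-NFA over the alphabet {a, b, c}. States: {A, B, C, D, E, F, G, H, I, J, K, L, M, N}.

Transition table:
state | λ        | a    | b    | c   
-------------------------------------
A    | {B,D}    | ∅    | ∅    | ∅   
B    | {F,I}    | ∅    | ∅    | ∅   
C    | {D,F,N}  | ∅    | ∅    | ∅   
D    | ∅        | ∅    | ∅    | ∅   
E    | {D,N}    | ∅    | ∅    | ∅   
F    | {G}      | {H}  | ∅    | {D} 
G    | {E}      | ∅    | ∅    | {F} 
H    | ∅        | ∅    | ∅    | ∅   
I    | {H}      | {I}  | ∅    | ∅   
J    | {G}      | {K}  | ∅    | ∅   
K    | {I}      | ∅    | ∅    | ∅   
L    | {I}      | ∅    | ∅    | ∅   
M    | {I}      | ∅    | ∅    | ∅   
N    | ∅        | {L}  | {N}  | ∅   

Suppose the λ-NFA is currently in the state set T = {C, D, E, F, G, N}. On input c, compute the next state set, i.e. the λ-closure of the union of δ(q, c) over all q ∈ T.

{D, E, F, G, N}

F on c → {D}.
G on c → {F}.
No c-transition from C, D, E, N.
Union after reading c: {D, F}.
Now take the λ-closure:
From F via λ: add G.
From G via λ: add E.
From E via λ: add N.
No new states can be added; the closed set is {D, E, F, G, N}.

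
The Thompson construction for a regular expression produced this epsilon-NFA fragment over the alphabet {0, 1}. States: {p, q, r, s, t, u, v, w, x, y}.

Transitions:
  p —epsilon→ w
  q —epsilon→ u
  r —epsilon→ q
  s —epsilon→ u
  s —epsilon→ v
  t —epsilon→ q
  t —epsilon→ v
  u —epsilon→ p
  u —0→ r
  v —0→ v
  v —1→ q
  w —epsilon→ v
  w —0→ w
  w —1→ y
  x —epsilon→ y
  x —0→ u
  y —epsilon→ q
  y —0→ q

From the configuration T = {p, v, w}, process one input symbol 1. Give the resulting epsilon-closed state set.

v on 1 → {q}.
w on 1 → {y}.
No 1-transition from p.
Union after reading 1: {q, y}.
Now take the epsilon-closure:
From q via epsilon: add u.
From u via epsilon: add p.
From p via epsilon: add w.
From w via epsilon: add v.
No new states can be added; the closed set is {p, q, u, v, w, y}.

{p, q, u, v, w, y}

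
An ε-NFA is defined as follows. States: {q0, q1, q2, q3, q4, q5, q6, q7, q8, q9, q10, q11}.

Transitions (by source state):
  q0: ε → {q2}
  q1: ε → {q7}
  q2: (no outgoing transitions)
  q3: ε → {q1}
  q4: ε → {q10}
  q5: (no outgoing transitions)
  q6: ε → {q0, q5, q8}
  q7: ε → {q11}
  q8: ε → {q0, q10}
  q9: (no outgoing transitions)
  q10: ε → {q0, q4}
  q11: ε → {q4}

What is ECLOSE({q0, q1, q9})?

{q0, q1, q2, q4, q7, q9, q10, q11}

Start with {q0, q1, q9}.
From q0 via ε: add q2.
From q1 via ε: add q7.
From q7 via ε: add q11.
From q11 via ε: add q4.
From q4 via ε: add q10.
No new states can be added; the closed set is {q0, q1, q2, q4, q7, q9, q10, q11}.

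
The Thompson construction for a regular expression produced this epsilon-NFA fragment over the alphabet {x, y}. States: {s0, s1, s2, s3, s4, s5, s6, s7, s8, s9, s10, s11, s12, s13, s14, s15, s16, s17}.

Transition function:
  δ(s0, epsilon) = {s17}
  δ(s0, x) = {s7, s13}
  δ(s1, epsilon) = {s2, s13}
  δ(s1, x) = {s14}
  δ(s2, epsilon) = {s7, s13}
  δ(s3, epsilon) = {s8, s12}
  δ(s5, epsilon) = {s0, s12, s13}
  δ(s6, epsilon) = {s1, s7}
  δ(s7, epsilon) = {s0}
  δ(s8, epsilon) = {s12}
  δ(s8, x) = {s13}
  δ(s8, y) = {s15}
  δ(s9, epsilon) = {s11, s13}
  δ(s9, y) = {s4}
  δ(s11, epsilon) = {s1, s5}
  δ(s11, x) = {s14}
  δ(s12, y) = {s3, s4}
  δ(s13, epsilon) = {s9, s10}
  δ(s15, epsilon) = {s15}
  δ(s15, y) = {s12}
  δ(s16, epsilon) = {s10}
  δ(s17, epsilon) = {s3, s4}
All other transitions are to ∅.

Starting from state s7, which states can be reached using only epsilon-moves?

{s0, s3, s4, s7, s8, s12, s17}

Start with {s7}.
From s7 via epsilon: add s0.
From s0 via epsilon: add s17.
From s17 via epsilon: add s3, s4.
From s3 via epsilon: add s8, s12.
No new states can be added; the closed set is {s0, s3, s4, s7, s8, s12, s17}.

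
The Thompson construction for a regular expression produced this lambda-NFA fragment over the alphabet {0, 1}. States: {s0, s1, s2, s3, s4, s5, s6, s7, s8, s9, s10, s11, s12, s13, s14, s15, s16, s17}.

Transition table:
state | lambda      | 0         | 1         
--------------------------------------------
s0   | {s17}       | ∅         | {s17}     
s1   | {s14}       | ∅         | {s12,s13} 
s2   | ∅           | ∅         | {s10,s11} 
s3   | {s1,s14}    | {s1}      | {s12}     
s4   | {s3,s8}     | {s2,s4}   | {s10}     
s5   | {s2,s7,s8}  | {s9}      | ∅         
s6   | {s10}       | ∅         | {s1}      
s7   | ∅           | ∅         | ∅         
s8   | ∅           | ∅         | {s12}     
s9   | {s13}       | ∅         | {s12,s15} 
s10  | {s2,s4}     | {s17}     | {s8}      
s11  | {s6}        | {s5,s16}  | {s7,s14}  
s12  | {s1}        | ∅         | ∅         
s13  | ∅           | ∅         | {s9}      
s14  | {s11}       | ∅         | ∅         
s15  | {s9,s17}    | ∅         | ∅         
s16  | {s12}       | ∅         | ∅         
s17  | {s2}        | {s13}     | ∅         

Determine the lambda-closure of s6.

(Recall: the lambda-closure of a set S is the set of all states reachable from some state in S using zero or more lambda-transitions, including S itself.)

Start with {s6}.
From s6 via lambda: add s10.
From s10 via lambda: add s2, s4.
From s4 via lambda: add s3, s8.
From s3 via lambda: add s1, s14.
From s14 via lambda: add s11.
No new states can be added; the closed set is {s1, s2, s3, s4, s6, s8, s10, s11, s14}.

{s1, s2, s3, s4, s6, s8, s10, s11, s14}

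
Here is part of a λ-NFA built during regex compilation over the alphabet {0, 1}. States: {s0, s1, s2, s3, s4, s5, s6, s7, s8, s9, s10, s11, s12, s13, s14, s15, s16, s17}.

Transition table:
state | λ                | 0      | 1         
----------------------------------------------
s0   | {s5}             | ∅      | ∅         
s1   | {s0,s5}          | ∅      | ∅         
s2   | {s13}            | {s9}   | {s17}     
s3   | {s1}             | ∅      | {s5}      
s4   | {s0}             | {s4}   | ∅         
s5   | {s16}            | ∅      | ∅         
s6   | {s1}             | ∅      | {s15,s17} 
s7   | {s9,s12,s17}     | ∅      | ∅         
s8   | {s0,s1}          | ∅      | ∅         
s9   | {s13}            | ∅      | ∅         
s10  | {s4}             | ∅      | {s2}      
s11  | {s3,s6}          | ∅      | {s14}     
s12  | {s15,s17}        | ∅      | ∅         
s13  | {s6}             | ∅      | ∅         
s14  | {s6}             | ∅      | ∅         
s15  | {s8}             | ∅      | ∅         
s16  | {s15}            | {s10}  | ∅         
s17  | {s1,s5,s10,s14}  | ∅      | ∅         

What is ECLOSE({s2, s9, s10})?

{s0, s1, s2, s4, s5, s6, s8, s9, s10, s13, s15, s16}

Start with {s2, s9, s10}.
From s2 via λ: add s13.
From s10 via λ: add s4.
From s4 via λ: add s0.
From s13 via λ: add s6.
From s0 via λ: add s5.
From s6 via λ: add s1.
From s5 via λ: add s16.
From s16 via λ: add s15.
From s15 via λ: add s8.
No new states can be added; the closed set is {s0, s1, s2, s4, s5, s6, s8, s9, s10, s13, s15, s16}.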